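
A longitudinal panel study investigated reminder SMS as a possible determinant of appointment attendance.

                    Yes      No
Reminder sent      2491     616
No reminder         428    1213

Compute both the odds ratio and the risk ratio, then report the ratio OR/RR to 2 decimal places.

3.73

Cells: a = 2491, b = 616, c = 428, d = 1213.
OR = (2491·1213)/(616·428) = 3021583/263648 = 11.46067
Risk in exposed = 2491/3107 = 0.80174; risk in unexposed = 428/1641 = 0.26082; RR = 3.07395
OR/RR = 11.46067 / 3.07395 = 3.72832
The outcome is not rare, so the OR lies further from 1 than the RR.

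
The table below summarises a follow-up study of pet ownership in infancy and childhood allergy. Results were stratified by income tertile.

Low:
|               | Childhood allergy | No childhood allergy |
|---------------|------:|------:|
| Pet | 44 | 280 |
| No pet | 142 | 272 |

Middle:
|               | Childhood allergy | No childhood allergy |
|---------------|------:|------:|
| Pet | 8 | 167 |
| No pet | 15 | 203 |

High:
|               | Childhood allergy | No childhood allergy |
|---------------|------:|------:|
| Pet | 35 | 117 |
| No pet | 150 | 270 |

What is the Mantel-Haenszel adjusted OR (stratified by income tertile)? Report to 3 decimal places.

0.405

OR_MH = Σ(aᵢdᵢ/nᵢ) / Σ(bᵢcᵢ/nᵢ), where nᵢ is the stratum total.
Stratum 1 (Low): n = 738; a·d/n = 44·272/738 = 16.2168; b·c/n = 280·142/738 = 53.8753
Stratum 2 (Middle): n = 393; a·d/n = 8·203/393 = 4.1323; b·c/n = 167·15/393 = 6.3740
Stratum 3 (High): n = 572; a·d/n = 35·270/572 = 16.5210; b·c/n = 117·150/572 = 30.6818
OR_MH = (16.2168 + 4.1323 + 16.5210) / (53.8753 + 6.3740 + 30.6818) = 36.8701 / 90.9312 = 0.40547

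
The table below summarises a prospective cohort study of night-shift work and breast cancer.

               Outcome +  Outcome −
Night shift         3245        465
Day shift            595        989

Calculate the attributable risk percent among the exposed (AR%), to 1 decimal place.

57.1

Cells: a = 3245, b = 465, c = 595, d = 989.
Risk in exposed = 3245/3710 = 0.87466; risk in unexposed = 595/1584 = 0.37563.
RR = 0.87466/0.37563 = 2.32851
AR% = (RR − 1)/RR × 100 = (2.32851 − 1)/2.32851 × 100 = 57.0542%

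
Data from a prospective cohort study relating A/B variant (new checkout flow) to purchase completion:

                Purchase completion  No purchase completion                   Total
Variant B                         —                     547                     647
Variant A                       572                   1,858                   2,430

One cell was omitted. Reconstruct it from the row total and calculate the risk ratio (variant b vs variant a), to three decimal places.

0.657

The missing cell is in the exposed row: 647 − 547 = 100.
So a = 100, b = 547, c = 572, d = 1858.
RR = [a/(a+b)] / [c/(c+d)] = (100/647) / (572/2430) = 0.15456/0.23539 = 0.65661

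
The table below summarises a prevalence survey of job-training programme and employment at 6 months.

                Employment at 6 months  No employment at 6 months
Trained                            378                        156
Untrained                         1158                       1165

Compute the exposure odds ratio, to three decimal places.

Cells: a = 378, b = 156, c = 1158, d = 1165.
OR = (a·d)/(b·c) = (378 × 1165) / (156 × 1158) = 440370 / 180648 = 2.43772
The odds of employment at 6 months are about 2.44 times as high in the trained group.

2.438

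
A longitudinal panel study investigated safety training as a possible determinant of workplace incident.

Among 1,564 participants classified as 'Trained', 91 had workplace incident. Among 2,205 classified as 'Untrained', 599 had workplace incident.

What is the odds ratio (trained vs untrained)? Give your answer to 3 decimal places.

From the description: a = 91, b = 1473, c = 599, d = 1606.
OR = (a·d)/(b·c) = (91 × 1606) / (1473 × 599) = 146146 / 882327 = 0.16564
Exposure is associated with lower odds of workplace incident (OR = 0.17 < 1).

0.166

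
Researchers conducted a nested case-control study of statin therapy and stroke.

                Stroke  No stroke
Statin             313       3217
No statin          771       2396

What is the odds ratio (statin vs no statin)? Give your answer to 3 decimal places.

Cells: a = 313, b = 3217, c = 771, d = 2396.
OR = (a·d)/(b·c) = (313 × 2396) / (3217 × 771) = 749948 / 2480307 = 0.30236
Exposure is associated with lower odds of stroke (OR = 0.30 < 1).

0.302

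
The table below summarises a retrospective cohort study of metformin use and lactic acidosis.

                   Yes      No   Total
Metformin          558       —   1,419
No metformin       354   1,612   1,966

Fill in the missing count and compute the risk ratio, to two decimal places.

The missing cell is in the exposed row: 1419 − 558 = 861.
So a = 558, b = 861, c = 354, d = 1612.
RR = [a/(a+b)] / [c/(c+d)] = (558/1419) / (354/1966) = 0.39323/0.18006 = 2.18390

2.18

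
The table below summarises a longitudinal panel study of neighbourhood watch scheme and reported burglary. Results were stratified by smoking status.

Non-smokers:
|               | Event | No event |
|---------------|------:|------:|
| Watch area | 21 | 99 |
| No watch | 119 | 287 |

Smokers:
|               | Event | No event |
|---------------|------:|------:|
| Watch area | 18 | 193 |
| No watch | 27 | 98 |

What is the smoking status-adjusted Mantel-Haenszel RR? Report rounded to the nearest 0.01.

RR_MH = Σ(aᵢ·n₀ᵢ/nᵢ) / Σ(cᵢ·n₁ᵢ/nᵢ), with n₁ᵢ = aᵢ+bᵢ (exposed), n₀ᵢ = cᵢ+dᵢ (unexposed), nᵢ = n₁ᵢ+n₀ᵢ.
Stratum 1 (Non-smokers): n₁ = 120, n₀ = 406, n = 526; a·n₀/n = 21·406/526 = 16.2091; c·n₁/n = 119·120/526 = 27.1483
Stratum 2 (Smokers): n₁ = 211, n₀ = 125, n = 336; a·n₀/n = 18·125/336 = 6.6964; c·n₁/n = 27·211/336 = 16.9554
RR_MH = (16.2091 + 6.6964) / (27.1483 + 16.9554) = 22.9056 / 44.1036 = 0.51936

0.52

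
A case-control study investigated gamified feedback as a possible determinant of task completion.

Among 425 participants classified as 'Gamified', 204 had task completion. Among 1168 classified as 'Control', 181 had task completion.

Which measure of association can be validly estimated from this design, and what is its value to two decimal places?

From the description: a = 204, b = 221, c = 181, d = 987.
This is a case-control study: participants were sampled on outcome status, so risks in the source population cannot be estimated directly — relative risk is not valid here. The odds ratio is the appropriate measure.
OR = (a·d)/(b·c) = (204 × 987) / (221 × 181) = 201348 / 40001 = 5.03357

5.03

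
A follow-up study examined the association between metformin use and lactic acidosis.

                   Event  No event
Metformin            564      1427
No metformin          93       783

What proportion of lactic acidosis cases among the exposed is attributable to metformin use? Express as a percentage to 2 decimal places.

62.52

Cells: a = 564, b = 1427, c = 93, d = 783.
Risk in exposed = 564/1991 = 0.28327; risk in unexposed = 93/876 = 0.10616.
RR = 0.28327/0.10616 = 2.66827
AR% = (RR − 1)/RR × 100 = (2.66827 − 1)/2.66827 × 100 = 62.5225%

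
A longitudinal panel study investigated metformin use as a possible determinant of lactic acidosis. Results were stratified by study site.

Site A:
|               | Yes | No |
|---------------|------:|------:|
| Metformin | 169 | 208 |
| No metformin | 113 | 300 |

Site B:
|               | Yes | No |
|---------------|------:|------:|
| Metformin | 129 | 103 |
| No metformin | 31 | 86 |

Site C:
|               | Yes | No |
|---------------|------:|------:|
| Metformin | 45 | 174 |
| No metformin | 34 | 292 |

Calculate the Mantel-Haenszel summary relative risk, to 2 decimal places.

1.80

RR_MH = Σ(aᵢ·n₀ᵢ/nᵢ) / Σ(cᵢ·n₁ᵢ/nᵢ), with n₁ᵢ = aᵢ+bᵢ (exposed), n₀ᵢ = cᵢ+dᵢ (unexposed), nᵢ = n₁ᵢ+n₀ᵢ.
Stratum 1 (Site A): n₁ = 377, n₀ = 413, n = 790; a·n₀/n = 169·413/790 = 88.3506; c·n₁/n = 113·377/790 = 53.9253
Stratum 2 (Site B): n₁ = 232, n₀ = 117, n = 349; a·n₀/n = 129·117/349 = 43.2464; c·n₁/n = 31·232/349 = 20.6074
Stratum 3 (Site C): n₁ = 219, n₀ = 326, n = 545; a·n₀/n = 45·326/545 = 26.9174; c·n₁/n = 34·219/545 = 13.6624
RR_MH = (88.3506 + 43.2464 + 26.9174) / (53.9253 + 20.6074 + 13.6624) = 158.5145 / 88.1952 = 1.79732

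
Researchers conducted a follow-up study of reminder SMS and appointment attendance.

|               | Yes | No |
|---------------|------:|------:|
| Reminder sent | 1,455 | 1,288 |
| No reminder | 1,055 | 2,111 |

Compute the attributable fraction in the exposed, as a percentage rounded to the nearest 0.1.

Cells: a = 1455, b = 1288, c = 1055, d = 2111.
Risk in exposed = 1455/2743 = 0.53044; risk in unexposed = 1055/3166 = 0.33323.
RR = 0.53044/0.33323 = 1.59183
AR% = (RR − 1)/RR × 100 = (1.59183 − 1)/1.59183 × 100 = 37.1791%

37.2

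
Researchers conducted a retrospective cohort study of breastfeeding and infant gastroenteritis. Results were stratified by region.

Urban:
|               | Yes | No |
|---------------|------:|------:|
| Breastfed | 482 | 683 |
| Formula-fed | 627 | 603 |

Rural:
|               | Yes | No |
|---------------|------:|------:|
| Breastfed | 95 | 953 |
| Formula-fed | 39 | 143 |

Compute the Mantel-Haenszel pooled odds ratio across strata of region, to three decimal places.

0.633

OR_MH = Σ(aᵢdᵢ/nᵢ) / Σ(bᵢcᵢ/nᵢ), where nᵢ is the stratum total.
Stratum 1 (Urban): n = 2395; a·d/n = 482·603/2395 = 121.3553; b·c/n = 683·627/2395 = 178.8063
Stratum 2 (Rural): n = 1230; a·d/n = 95·143/1230 = 11.0447; b·c/n = 953·39/1230 = 30.2171
OR_MH = (121.3553 + 11.0447) / (178.8063 + 30.2171) = 132.4000 / 209.0233 = 0.63342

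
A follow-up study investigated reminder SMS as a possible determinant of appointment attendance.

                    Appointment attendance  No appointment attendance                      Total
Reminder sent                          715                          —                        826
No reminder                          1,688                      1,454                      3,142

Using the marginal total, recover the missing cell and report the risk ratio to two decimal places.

The missing cell is in the exposed row: 826 − 715 = 111.
So a = 715, b = 111, c = 1688, d = 1454.
RR = [a/(a+b)] / [c/(c+d)] = (715/826) / (1688/3142) = 0.86562/0.53724 = 1.61124

1.61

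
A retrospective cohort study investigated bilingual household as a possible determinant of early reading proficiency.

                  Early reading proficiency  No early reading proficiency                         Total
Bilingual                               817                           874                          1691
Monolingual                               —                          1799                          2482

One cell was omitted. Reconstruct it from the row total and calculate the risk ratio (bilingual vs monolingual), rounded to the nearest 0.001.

The missing cell is in the unexposed row: 2482 − 1799 = 683.
So a = 817, b = 874, c = 683, d = 1799.
RR = [a/(a+b)] / [c/(c+d)] = (817/1691) / (683/2482) = 0.48315/0.27518 = 1.75574

1.756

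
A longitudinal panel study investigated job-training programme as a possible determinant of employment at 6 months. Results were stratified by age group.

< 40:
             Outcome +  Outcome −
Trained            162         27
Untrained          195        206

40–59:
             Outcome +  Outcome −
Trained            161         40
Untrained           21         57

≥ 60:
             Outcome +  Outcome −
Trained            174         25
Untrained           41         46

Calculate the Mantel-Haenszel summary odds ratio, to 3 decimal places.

OR_MH = Σ(aᵢdᵢ/nᵢ) / Σ(bᵢcᵢ/nᵢ), where nᵢ is the stratum total.
Stratum 1 (< 40): n = 590; a·d/n = 162·206/590 = 56.5627; b·c/n = 27·195/590 = 8.9237
Stratum 2 (40–59): n = 279; a·d/n = 161·57/279 = 32.8925; b·c/n = 40·21/279 = 3.0108
Stratum 3 (≥ 60): n = 286; a·d/n = 174·46/286 = 27.9860; b·c/n = 25·41/286 = 3.5839
OR_MH = (56.5627 + 32.8925 + 27.9860) / (8.9237 + 3.0108 + 3.5839) = 117.4412 / 15.5184 = 7.56787

7.568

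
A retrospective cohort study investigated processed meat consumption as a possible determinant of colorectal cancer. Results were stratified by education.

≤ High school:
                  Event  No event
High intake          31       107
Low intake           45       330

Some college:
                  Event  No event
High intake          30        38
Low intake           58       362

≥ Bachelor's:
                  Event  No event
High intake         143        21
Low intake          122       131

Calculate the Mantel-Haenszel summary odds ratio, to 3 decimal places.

4.346

OR_MH = Σ(aᵢdᵢ/nᵢ) / Σ(bᵢcᵢ/nᵢ), where nᵢ is the stratum total.
Stratum 1 (≤ High school): n = 513; a·d/n = 31·330/513 = 19.9415; b·c/n = 107·45/513 = 9.3860
Stratum 2 (Some college): n = 488; a·d/n = 30·362/488 = 22.2541; b·c/n = 38·58/488 = 4.5164
Stratum 3 (≥ Bachelor's): n = 417; a·d/n = 143·131/417 = 44.9233; b·c/n = 21·122/417 = 6.1439
OR_MH = (19.9415 + 22.2541 + 44.9233) / (9.3860 + 4.5164 + 6.1439) = 87.1189 / 20.0462 = 4.34590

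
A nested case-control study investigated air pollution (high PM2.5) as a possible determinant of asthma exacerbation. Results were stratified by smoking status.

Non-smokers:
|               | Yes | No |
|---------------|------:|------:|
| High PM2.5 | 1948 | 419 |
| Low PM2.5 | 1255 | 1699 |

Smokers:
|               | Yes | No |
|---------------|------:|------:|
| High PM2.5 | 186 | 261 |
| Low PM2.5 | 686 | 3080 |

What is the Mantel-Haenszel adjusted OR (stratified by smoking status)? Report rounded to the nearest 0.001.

5.363

OR_MH = Σ(aᵢdᵢ/nᵢ) / Σ(bᵢcᵢ/nᵢ), where nᵢ is the stratum total.
Stratum 1 (Non-smokers): n = 5321; a·d/n = 1948·1699/5321 = 621.9981; b·c/n = 419·1255/5321 = 98.8245
Stratum 2 (Smokers): n = 4213; a·d/n = 186·3080/4213 = 135.9791; b·c/n = 261·686/4213 = 42.4985
OR_MH = (621.9981 + 135.9791) / (98.8245 + 42.4985) = 757.9772 / 141.3229 = 5.36344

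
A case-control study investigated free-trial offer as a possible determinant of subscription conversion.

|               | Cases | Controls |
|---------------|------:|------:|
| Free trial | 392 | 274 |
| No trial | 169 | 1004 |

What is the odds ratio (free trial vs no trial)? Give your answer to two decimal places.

Cells: a = 392, b = 274, c = 169, d = 1004.
OR = (a·d)/(b·c) = (392 × 1004) / (274 × 169) = 393568 / 46306 = 8.49929
The odds of subscription conversion are about 8.50 times as high in the free trial group.

8.50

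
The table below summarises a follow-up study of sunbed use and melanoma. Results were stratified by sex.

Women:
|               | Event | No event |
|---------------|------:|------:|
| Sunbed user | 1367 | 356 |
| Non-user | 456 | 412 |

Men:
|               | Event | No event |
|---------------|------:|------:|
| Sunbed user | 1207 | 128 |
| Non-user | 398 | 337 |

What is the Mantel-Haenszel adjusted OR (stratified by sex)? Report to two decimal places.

4.74

OR_MH = Σ(aᵢdᵢ/nᵢ) / Σ(bᵢcᵢ/nᵢ), where nᵢ is the stratum total.
Stratum 1 (Women): n = 2591; a·d/n = 1367·412/2591 = 217.3694; b·c/n = 356·456/2591 = 62.6538
Stratum 2 (Men): n = 2070; a·d/n = 1207·337/2070 = 196.5019; b·c/n = 128·398/2070 = 24.6106
OR_MH = (217.3694 + 196.5019) / (62.6538 + 24.6106) = 413.8713 / 87.2644 = 4.74273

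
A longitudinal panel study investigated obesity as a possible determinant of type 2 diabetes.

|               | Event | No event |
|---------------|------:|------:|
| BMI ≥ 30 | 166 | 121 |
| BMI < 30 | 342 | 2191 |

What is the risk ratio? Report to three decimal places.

Cells: a = 166, b = 121, c = 342, d = 2191.
Risk in exposed = 166/287 = 0.57840; risk in unexposed = 342/2533 = 0.13502.
RR = 0.57840 / 0.13502 = 4.28386
The risk among the exposed is 4.28 times that among the unexposed.

4.284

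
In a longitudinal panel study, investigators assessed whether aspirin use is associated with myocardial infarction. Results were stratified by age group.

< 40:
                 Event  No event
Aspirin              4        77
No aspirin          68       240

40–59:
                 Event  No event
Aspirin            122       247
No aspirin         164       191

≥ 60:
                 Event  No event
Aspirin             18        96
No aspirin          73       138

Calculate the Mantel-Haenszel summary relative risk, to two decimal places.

0.61

RR_MH = Σ(aᵢ·n₀ᵢ/nᵢ) / Σ(cᵢ·n₁ᵢ/nᵢ), with n₁ᵢ = aᵢ+bᵢ (exposed), n₀ᵢ = cᵢ+dᵢ (unexposed), nᵢ = n₁ᵢ+n₀ᵢ.
Stratum 1 (< 40): n₁ = 81, n₀ = 308, n = 389; a·n₀/n = 4·308/389 = 3.1671; c·n₁/n = 68·81/389 = 14.1594
Stratum 2 (40–59): n₁ = 369, n₀ = 355, n = 724; a·n₀/n = 122·355/724 = 59.8204; c·n₁/n = 164·369/724 = 83.5856
Stratum 3 (≥ 60): n₁ = 114, n₀ = 211, n = 325; a·n₀/n = 18·211/325 = 11.6862; c·n₁/n = 73·114/325 = 25.6062
RR_MH = (3.1671 + 59.8204 + 11.6862) / (14.1594 + 83.5856 + 25.6062) = 74.6737 / 123.3512 = 0.60537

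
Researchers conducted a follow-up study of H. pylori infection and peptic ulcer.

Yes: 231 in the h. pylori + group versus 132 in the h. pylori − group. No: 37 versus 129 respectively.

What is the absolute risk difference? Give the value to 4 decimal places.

0.3562

From the description: a = 231, b = 37, c = 132, d = 129.
Risk in exposed = 231/268 = 0.861940; risk in unexposed = 132/261 = 0.505747.
Risk difference = 0.861940 − 0.505747 = 0.356193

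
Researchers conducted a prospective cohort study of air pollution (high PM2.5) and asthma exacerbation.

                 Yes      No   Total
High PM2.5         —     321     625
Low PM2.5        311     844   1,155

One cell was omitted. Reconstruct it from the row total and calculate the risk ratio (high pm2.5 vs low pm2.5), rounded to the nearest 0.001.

The missing cell is in the exposed row: 625 − 321 = 304.
So a = 304, b = 321, c = 311, d = 844.
RR = [a/(a+b)] / [c/(c+d)] = (304/625) / (311/1155) = 0.48640/0.26926 = 1.80641

1.806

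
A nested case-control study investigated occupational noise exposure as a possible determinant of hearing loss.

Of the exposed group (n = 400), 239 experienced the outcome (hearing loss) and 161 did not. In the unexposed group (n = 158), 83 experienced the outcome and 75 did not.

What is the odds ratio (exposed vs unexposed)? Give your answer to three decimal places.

1.341

From the description: a = 239, b = 161, c = 83, d = 75.
OR = (a·d)/(b·c) = (239 × 75) / (161 × 83) = 17925 / 13363 = 1.34139
The odds of hearing loss are about 1.34 times as high in the exposed group.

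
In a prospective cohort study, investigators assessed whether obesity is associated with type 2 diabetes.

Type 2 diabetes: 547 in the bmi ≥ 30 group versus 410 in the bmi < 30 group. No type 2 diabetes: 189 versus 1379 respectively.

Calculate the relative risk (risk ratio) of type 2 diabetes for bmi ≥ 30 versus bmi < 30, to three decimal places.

3.243

From the description: a = 547, b = 189, c = 410, d = 1379.
Risk in exposed = 547/736 = 0.74321; risk in unexposed = 410/1789 = 0.22918.
RR = 0.74321 / 0.22918 = 3.24292
The risk among the exposed is 3.24 times that among the unexposed.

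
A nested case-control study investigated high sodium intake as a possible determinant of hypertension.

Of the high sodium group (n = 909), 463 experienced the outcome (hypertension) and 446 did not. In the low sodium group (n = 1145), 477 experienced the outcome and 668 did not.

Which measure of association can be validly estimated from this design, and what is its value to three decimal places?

From the description: a = 463, b = 446, c = 477, d = 668.
This is a nested case-control study: participants were sampled on outcome status, so risks in the source population cannot be estimated directly — relative risk is not valid here. The odds ratio is the appropriate measure.
OR = (a·d)/(b·c) = (463 × 668) / (446 × 477) = 309284 / 212742 = 1.45380

1.454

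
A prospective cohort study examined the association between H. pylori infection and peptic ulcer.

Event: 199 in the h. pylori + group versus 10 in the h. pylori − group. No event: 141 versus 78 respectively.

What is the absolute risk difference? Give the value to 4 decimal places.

From the description: a = 199, b = 141, c = 10, d = 78.
Risk in exposed = 199/340 = 0.585294; risk in unexposed = 10/88 = 0.113636.
Risk difference = 0.585294 − 0.113636 = 0.471658

0.4717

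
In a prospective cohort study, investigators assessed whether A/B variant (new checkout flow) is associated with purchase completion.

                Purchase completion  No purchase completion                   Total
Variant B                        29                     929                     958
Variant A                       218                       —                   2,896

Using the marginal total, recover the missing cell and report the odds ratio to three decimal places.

0.383

The missing cell is in the unexposed row: 2896 − 218 = 2678.
So a = 29, b = 929, c = 218, d = 2678.
OR = (a·d)/(b·c) = (29 × 2678) / (929 × 218) = 77662 / 202522 = 0.38347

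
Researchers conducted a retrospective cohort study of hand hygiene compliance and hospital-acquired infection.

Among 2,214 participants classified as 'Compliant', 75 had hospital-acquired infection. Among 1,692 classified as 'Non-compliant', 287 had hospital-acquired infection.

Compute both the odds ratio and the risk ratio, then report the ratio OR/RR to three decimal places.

From the description: a = 75, b = 2139, c = 287, d = 1405.
OR = (75·1405)/(2139·287) = 105375/613893 = 0.17165
Risk in exposed = 75/2214 = 0.03388; risk in unexposed = 287/1692 = 0.16962; RR = 0.19971
OR/RR = 0.17165 / 0.19971 = 0.85949
The outcome is not rare, so the OR lies further from 1 than the RR.

0.859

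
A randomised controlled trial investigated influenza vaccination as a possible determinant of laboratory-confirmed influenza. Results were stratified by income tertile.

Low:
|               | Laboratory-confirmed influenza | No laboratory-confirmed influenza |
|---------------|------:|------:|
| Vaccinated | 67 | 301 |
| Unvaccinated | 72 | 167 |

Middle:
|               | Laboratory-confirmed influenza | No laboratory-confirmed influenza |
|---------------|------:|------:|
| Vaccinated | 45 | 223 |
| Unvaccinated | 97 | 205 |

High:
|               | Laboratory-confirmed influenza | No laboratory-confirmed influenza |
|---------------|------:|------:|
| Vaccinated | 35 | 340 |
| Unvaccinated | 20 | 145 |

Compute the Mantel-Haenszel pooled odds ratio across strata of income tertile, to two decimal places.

OR_MH = Σ(aᵢdᵢ/nᵢ) / Σ(bᵢcᵢ/nᵢ), where nᵢ is the stratum total.
Stratum 1 (Low): n = 607; a·d/n = 67·167/607 = 18.4333; b·c/n = 301·72/607 = 35.7035
Stratum 2 (Middle): n = 570; a·d/n = 45·205/570 = 16.1842; b·c/n = 223·97/570 = 37.9491
Stratum 3 (High): n = 540; a·d/n = 35·145/540 = 9.3981; b·c/n = 340·20/540 = 12.5926
OR_MH = (18.4333 + 16.1842 + 9.3981) / (35.7035 + 37.9491 + 12.5926) = 44.0156 / 86.2452 = 0.51035

0.51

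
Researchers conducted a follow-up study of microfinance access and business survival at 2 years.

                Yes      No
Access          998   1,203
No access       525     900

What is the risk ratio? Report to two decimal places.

Cells: a = 998, b = 1203, c = 525, d = 900.
Risk in exposed = 998/2201 = 0.45343; risk in unexposed = 525/1425 = 0.36842.
RR = 0.45343 / 0.36842 = 1.23074
The risk among the exposed is 1.23 times that among the unexposed.

1.23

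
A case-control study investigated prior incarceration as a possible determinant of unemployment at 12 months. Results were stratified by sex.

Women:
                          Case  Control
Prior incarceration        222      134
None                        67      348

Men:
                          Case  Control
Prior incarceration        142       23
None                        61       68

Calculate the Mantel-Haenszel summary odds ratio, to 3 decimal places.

OR_MH = Σ(aᵢdᵢ/nᵢ) / Σ(bᵢcᵢ/nᵢ), where nᵢ is the stratum total.
Stratum 1 (Women): n = 771; a·d/n = 222·348/771 = 100.2023; b·c/n = 134·67/771 = 11.6446
Stratum 2 (Men): n = 294; a·d/n = 142·68/294 = 32.8435; b·c/n = 23·61/294 = 4.7721
OR_MH = (100.2023 + 32.8435) / (11.6446 + 4.7721) = 133.0459 / 16.4167 = 8.10429

8.104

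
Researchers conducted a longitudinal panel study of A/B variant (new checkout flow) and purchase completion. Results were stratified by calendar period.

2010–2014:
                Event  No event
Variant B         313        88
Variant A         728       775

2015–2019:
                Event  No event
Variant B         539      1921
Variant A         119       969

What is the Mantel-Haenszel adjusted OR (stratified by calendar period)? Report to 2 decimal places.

2.80

OR_MH = Σ(aᵢdᵢ/nᵢ) / Σ(bᵢcᵢ/nᵢ), where nᵢ is the stratum total.
Stratum 1 (2010–2014): n = 1904; a·d/n = 313·775/1904 = 127.4028; b·c/n = 88·728/1904 = 33.6471
Stratum 2 (2015–2019): n = 3548; a·d/n = 539·969/3548 = 147.2072; b·c/n = 1921·119/3548 = 64.4304
OR_MH = (127.4028 + 147.2072) / (33.6471 + 64.4304) = 274.6100 / 98.0774 = 2.79993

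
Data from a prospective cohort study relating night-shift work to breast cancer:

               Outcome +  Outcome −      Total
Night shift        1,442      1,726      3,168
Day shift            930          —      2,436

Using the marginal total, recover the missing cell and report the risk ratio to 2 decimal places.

The missing cell is in the unexposed row: 2436 − 930 = 1506.
So a = 1442, b = 1726, c = 930, d = 1506.
RR = [a/(a+b)] / [c/(c+d)] = (1442/3168) / (930/2436) = 0.45518/0.38177 = 1.19227

1.19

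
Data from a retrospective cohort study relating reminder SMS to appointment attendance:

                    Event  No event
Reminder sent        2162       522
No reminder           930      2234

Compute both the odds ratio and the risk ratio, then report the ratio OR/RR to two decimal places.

3.63

Cells: a = 2162, b = 522, c = 930, d = 2234.
OR = (2162·2234)/(522·930) = 4829908/485460 = 9.94914
Risk in exposed = 2162/2684 = 0.80551; risk in unexposed = 930/3164 = 0.29393; RR = 2.74048
OR/RR = 9.94914 / 2.74048 = 3.63044
The outcome is not rare, so the OR lies further from 1 than the RR.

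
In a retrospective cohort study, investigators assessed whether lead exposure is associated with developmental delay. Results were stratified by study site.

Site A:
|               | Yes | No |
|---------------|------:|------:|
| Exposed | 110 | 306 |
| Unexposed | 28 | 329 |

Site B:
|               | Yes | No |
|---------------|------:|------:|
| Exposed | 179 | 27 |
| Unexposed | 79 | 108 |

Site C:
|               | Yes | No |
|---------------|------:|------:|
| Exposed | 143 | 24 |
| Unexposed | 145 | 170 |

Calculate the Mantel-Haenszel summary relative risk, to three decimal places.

RR_MH = Σ(aᵢ·n₀ᵢ/nᵢ) / Σ(cᵢ·n₁ᵢ/nᵢ), with n₁ᵢ = aᵢ+bᵢ (exposed), n₀ᵢ = cᵢ+dᵢ (unexposed), nᵢ = n₁ᵢ+n₀ᵢ.
Stratum 1 (Site A): n₁ = 416, n₀ = 357, n = 773; a·n₀/n = 110·357/773 = 50.8021; c·n₁/n = 28·416/773 = 15.0686
Stratum 2 (Site B): n₁ = 206, n₀ = 187, n = 393; a·n₀/n = 179·187/393 = 85.1730; c·n₁/n = 79·206/393 = 41.4097
Stratum 3 (Site C): n₁ = 167, n₀ = 315, n = 482; a·n₀/n = 143·315/482 = 93.4544; c·n₁/n = 145·167/482 = 50.2386
RR_MH = (50.8021 + 85.1730 + 93.4544) / (15.0686 + 41.4097 + 50.2386) = 229.4295 / 106.7168 = 2.14989

2.150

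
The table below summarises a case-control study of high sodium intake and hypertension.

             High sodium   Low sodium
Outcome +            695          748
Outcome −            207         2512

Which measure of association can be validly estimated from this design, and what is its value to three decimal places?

Reading the table with exposure as columns: a = 695 (High sodium, case), b = 207 (High sodium, non-case), c = 748 (Low sodium, case), d = 2512.
This is a case-control study: participants were sampled on outcome status, so risks in the source population cannot be estimated directly — relative risk is not valid here. The odds ratio is the appropriate measure.
OR = (a·d)/(b·c) = (695 × 2512) / (207 × 748) = 1745840 / 154836 = 11.27541

11.275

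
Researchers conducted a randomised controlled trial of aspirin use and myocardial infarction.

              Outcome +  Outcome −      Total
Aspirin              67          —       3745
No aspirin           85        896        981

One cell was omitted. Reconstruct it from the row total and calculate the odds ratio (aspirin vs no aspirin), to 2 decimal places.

The missing cell is in the exposed row: 3745 − 67 = 3678.
So a = 67, b = 3678, c = 85, d = 896.
OR = (a·d)/(b·c) = (67 × 896) / (3678 × 85) = 60032 / 312630 = 0.19202

0.19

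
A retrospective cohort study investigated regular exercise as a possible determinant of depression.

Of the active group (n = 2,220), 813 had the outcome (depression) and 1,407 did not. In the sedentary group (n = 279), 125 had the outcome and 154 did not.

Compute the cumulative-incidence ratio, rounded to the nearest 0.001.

0.817

From the description: a = 813, b = 1407, c = 125, d = 154.
Risk in exposed = 813/2220 = 0.36622; risk in unexposed = 125/279 = 0.44803.
RR = 0.36622 / 0.44803 = 0.81739
The risk is 18% lower among the exposed than among the unexposed.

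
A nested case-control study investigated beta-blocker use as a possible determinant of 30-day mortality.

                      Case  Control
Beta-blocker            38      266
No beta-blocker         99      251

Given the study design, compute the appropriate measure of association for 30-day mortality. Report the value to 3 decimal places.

Cells: a = 38, b = 266, c = 99, d = 251.
This is a nested case-control study: participants were sampled on outcome status, so risks in the source population cannot be estimated directly — relative risk is not valid here. The odds ratio is the appropriate measure.
OR = (a·d)/(b·c) = (38 × 251) / (266 × 99) = 9538 / 26334 = 0.36219

0.362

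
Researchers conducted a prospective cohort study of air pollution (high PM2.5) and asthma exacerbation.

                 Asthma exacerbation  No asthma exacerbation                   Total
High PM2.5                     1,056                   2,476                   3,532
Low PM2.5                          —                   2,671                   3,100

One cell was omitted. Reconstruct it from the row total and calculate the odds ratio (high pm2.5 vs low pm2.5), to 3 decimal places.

The missing cell is in the unexposed row: 3100 − 2671 = 429.
So a = 1056, b = 2476, c = 429, d = 2671.
OR = (a·d)/(b·c) = (1056 × 2671) / (2476 × 429) = 2820576 / 1062204 = 2.65540

2.655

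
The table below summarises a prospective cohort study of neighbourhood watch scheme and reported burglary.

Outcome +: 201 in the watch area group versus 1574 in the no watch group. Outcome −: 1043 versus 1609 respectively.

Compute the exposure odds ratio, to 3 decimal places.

From the description: a = 201, b = 1043, c = 1574, d = 1609.
OR = (a·d)/(b·c) = (201 × 1609) / (1043 × 1574) = 323409 / 1641682 = 0.19700
Exposure is associated with lower odds of reported burglary (OR = 0.20 < 1).

0.197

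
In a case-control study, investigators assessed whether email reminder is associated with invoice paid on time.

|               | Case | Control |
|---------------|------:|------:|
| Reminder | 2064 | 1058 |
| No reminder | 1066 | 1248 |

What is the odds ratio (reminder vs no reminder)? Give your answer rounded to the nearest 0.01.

Cells: a = 2064, b = 1058, c = 1066, d = 1248.
OR = (a·d)/(b·c) = (2064 × 1248) / (1058 × 1066) = 2575872 / 1127828 = 2.28392
The odds of invoice paid on time are about 2.28 times as high in the reminder group.

2.28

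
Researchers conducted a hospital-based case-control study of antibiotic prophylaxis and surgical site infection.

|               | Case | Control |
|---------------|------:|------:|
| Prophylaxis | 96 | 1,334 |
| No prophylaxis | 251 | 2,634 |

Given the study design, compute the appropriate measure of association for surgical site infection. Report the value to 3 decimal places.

Cells: a = 96, b = 1334, c = 251, d = 2634.
This is a hospital-based case-control study: participants were sampled on outcome status, so risks in the source population cannot be estimated directly — relative risk is not valid here. The odds ratio is the appropriate measure.
OR = (a·d)/(b·c) = (96 × 2634) / (1334 × 251) = 252864 / 334834 = 0.75519

0.755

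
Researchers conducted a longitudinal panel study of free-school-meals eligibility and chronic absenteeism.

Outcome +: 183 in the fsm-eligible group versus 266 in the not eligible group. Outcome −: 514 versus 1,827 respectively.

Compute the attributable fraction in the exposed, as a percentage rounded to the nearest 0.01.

From the description: a = 183, b = 514, c = 266, d = 1827.
Risk in exposed = 183/697 = 0.26255; risk in unexposed = 266/2093 = 0.12709.
RR = 0.26255/0.12709 = 2.06588
AR% = (RR − 1)/RR × 100 = (2.06588 − 1)/2.06588 × 100 = 51.5946%

51.59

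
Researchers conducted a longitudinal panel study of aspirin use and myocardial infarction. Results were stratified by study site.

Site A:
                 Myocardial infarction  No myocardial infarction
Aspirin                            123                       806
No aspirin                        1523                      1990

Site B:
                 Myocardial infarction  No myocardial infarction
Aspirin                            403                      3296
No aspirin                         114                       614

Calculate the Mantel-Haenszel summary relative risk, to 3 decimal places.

0.395

RR_MH = Σ(aᵢ·n₀ᵢ/nᵢ) / Σ(cᵢ·n₁ᵢ/nᵢ), with n₁ᵢ = aᵢ+bᵢ (exposed), n₀ᵢ = cᵢ+dᵢ (unexposed), nᵢ = n₁ᵢ+n₀ᵢ.
Stratum 1 (Site A): n₁ = 929, n₀ = 3513, n = 4442; a·n₀/n = 123·3513/4442 = 97.2758; c·n₁/n = 1523·929/4442 = 318.5203
Stratum 2 (Site B): n₁ = 3699, n₀ = 728, n = 4427; a·n₀/n = 403·728/4427 = 66.2715; c·n₁/n = 114·3699/4427 = 95.2532
RR_MH = (97.2758 + 66.2715) / (318.5203 + 95.2532) = 163.5473 / 413.7735 = 0.39526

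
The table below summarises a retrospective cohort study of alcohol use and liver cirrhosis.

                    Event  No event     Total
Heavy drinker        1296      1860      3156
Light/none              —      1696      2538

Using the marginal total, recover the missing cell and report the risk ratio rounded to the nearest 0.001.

1.238

The missing cell is in the unexposed row: 2538 − 1696 = 842.
So a = 1296, b = 1860, c = 842, d = 1696.
RR = [a/(a+b)] / [c/(c+d)] = (1296/3156) / (842/2538) = 0.41065/0.33176 = 1.23779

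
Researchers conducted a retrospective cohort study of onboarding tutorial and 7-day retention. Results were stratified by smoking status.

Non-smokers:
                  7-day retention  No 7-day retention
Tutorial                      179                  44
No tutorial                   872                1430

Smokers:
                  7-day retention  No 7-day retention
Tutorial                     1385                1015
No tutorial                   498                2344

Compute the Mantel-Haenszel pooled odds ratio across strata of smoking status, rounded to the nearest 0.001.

OR_MH = Σ(aᵢdᵢ/nᵢ) / Σ(bᵢcᵢ/nᵢ), where nᵢ is the stratum total.
Stratum 1 (Non-smokers): n = 2525; a·d/n = 179·1430/2525 = 101.3743; b·c/n = 44·872/2525 = 15.1952
Stratum 2 (Smokers): n = 5242; a·d/n = 1385·2344/5242 = 619.3132; b·c/n = 1015·498/5242 = 96.4269
OR_MH = (101.3743 + 619.3132) / (15.1952 + 96.4269) = 720.6875 / 111.6222 = 6.45649

6.456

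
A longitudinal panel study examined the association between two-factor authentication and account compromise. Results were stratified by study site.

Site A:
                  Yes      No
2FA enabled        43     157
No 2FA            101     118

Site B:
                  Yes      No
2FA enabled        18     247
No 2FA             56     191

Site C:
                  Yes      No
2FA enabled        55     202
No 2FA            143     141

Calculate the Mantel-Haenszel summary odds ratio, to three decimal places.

0.280

OR_MH = Σ(aᵢdᵢ/nᵢ) / Σ(bᵢcᵢ/nᵢ), where nᵢ is the stratum total.
Stratum 1 (Site A): n = 419; a·d/n = 43·118/419 = 12.1098; b·c/n = 157·101/419 = 37.8449
Stratum 2 (Site B): n = 512; a·d/n = 18·191/512 = 6.7148; b·c/n = 247·56/512 = 27.0156
Stratum 3 (Site C): n = 541; a·d/n = 55·141/541 = 14.3346; b·c/n = 202·143/541 = 53.3937
OR_MH = (12.1098 + 6.7148 + 14.3346) / (37.8449 + 27.0156 + 53.3937) = 33.1592 / 118.2542 = 0.28041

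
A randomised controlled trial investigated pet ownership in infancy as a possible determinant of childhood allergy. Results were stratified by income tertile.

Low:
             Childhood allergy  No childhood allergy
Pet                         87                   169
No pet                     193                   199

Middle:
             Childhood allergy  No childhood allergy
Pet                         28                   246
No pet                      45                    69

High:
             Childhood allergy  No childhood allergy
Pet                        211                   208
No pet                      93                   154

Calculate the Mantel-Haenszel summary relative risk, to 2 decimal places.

RR_MH = Σ(aᵢ·n₀ᵢ/nᵢ) / Σ(cᵢ·n₁ᵢ/nᵢ), with n₁ᵢ = aᵢ+bᵢ (exposed), n₀ᵢ = cᵢ+dᵢ (unexposed), nᵢ = n₁ᵢ+n₀ᵢ.
Stratum 1 (Low): n₁ = 256, n₀ = 392, n = 648; a·n₀/n = 87·392/648 = 52.6296; c·n₁/n = 193·256/648 = 76.2469
Stratum 2 (Middle): n₁ = 274, n₀ = 114, n = 388; a·n₀/n = 28·114/388 = 8.2268; c·n₁/n = 45·274/388 = 31.7784
Stratum 3 (High): n₁ = 419, n₀ = 247, n = 666; a·n₀/n = 211·247/666 = 78.2538; c·n₁/n = 93·419/666 = 58.5090
RR_MH = (52.6296 + 8.2268 + 78.2538) / (76.2469 + 31.7784 + 58.5090) = 139.1102 / 166.5343 = 0.83532

0.84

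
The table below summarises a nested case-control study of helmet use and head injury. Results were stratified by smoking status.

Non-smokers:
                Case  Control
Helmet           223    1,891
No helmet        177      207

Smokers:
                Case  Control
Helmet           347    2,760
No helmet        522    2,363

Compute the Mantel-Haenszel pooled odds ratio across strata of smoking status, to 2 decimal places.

0.41

OR_MH = Σ(aᵢdᵢ/nᵢ) / Σ(bᵢcᵢ/nᵢ), where nᵢ is the stratum total.
Stratum 1 (Non-smokers): n = 2498; a·d/n = 223·207/2498 = 18.4792; b·c/n = 1891·177/2498 = 133.9900
Stratum 2 (Smokers): n = 5992; a·d/n = 347·2363/5992 = 136.8426; b·c/n = 2760·522/5992 = 240.4406
OR_MH = (18.4792 + 136.8426) / (133.9900 + 240.4406) = 155.3218 / 374.4306 = 0.41482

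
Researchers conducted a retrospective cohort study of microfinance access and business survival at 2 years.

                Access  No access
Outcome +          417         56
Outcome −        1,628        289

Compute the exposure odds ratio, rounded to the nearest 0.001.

1.322

Reading the table with exposure as columns: a = 417 (Access, case), b = 1628 (Access, non-case), c = 56 (No access, case), d = 289.
OR = (a·d)/(b·c) = (417 × 289) / (1628 × 56) = 120513 / 91168 = 1.32188
The odds of business survival at 2 years are about 1.32 times as high in the access group.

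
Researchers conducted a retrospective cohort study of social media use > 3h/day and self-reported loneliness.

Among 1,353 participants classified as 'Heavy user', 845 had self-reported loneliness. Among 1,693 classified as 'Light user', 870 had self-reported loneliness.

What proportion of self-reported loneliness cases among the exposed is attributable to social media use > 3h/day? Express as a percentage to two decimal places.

From the description: a = 845, b = 508, c = 870, d = 823.
Risk in exposed = 845/1353 = 0.62454; risk in unexposed = 870/1693 = 0.51388.
RR = 0.62454/0.51388 = 1.21534
AR% = (RR − 1)/RR × 100 = (1.21534 − 1)/1.21534 × 100 = 17.7183%

17.72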